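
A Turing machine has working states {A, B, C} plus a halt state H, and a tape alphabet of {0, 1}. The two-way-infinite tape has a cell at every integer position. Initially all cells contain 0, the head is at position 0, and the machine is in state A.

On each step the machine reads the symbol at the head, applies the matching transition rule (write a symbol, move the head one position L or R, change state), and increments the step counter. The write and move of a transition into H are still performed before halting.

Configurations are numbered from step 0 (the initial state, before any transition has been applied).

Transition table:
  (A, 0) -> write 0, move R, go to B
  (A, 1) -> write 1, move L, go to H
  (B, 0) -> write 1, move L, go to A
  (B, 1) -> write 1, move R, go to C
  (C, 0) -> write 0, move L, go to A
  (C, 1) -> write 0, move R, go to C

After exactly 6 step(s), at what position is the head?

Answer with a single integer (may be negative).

Answer: 0

Derivation:
Step 1: in state A at pos 0, read 0 -> (A,0)->write 0,move R,goto B. Now: state=B, head=1, tape[-1..2]=0000 (head:   ^)
Step 2: in state B at pos 1, read 0 -> (B,0)->write 1,move L,goto A. Now: state=A, head=0, tape[-1..2]=0010 (head:  ^)
Step 3: in state A at pos 0, read 0 -> (A,0)->write 0,move R,goto B. Now: state=B, head=1, tape[-1..2]=0010 (head:   ^)
Step 4: in state B at pos 1, read 1 -> (B,1)->write 1,move R,goto C. Now: state=C, head=2, tape[-1..3]=00100 (head:    ^)
Step 5: in state C at pos 2, read 0 -> (C,0)->write 0,move L,goto A. Now: state=A, head=1, tape[-1..3]=00100 (head:   ^)
Step 6: in state A at pos 1, read 1 -> (A,1)->write 1,move L,goto H. Now: state=H, head=0, tape[-1..3]=00100 (head:  ^)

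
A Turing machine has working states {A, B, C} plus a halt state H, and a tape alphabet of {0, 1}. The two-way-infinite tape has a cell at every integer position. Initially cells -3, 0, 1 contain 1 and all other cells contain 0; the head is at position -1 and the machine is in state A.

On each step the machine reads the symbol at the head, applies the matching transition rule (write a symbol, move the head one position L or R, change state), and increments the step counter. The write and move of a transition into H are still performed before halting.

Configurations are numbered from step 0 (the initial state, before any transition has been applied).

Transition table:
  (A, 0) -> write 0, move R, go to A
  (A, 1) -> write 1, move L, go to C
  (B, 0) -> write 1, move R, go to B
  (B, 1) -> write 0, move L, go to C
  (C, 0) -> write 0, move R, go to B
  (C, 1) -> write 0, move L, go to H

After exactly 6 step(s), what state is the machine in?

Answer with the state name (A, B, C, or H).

Answer: B

Derivation:
Step 1: in state A at pos -1, read 0 -> (A,0)->write 0,move R,goto A. Now: state=A, head=0, tape[-4..2]=0100110 (head:     ^)
Step 2: in state A at pos 0, read 1 -> (A,1)->write 1,move L,goto C. Now: state=C, head=-1, tape[-4..2]=0100110 (head:    ^)
Step 3: in state C at pos -1, read 0 -> (C,0)->write 0,move R,goto B. Now: state=B, head=0, tape[-4..2]=0100110 (head:     ^)
Step 4: in state B at pos 0, read 1 -> (B,1)->write 0,move L,goto C. Now: state=C, head=-1, tape[-4..2]=0100010 (head:    ^)
Step 5: in state C at pos -1, read 0 -> (C,0)->write 0,move R,goto B. Now: state=B, head=0, tape[-4..2]=0100010 (head:     ^)
Step 6: in state B at pos 0, read 0 -> (B,0)->write 1,move R,goto B. Now: state=B, head=1, tape[-4..2]=0100110 (head:      ^)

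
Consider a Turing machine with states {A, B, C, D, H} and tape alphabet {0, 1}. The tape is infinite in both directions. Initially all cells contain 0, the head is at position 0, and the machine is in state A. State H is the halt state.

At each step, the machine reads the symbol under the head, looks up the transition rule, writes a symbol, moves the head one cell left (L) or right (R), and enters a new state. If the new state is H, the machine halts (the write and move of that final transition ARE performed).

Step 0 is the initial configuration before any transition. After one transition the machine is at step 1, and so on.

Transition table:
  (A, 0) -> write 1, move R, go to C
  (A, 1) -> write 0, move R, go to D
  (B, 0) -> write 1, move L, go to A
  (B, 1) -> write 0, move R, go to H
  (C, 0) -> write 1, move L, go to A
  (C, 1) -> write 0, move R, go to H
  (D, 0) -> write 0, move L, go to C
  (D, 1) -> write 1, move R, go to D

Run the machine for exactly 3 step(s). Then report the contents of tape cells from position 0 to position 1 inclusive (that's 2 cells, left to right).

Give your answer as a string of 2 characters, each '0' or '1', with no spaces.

Step 1: in state A at pos 0, read 0 -> (A,0)->write 1,move R,goto C. Now: state=C, head=1, tape[-1..2]=0100 (head:   ^)
Step 2: in state C at pos 1, read 0 -> (C,0)->write 1,move L,goto A. Now: state=A, head=0, tape[-1..2]=0110 (head:  ^)
Step 3: in state A at pos 0, read 1 -> (A,1)->write 0,move R,goto D. Now: state=D, head=1, tape[-1..2]=0010 (head:   ^)

Answer: 01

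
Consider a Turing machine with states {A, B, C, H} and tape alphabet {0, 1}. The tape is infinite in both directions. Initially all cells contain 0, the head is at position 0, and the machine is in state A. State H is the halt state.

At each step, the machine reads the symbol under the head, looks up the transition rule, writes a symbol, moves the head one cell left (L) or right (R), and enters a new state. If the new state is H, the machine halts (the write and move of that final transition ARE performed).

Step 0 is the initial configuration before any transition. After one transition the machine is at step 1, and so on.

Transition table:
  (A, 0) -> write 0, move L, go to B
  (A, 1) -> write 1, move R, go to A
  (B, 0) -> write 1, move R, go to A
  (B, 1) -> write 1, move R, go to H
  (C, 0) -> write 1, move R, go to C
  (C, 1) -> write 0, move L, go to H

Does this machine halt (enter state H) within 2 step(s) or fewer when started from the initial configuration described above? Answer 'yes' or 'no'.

Answer: no

Derivation:
Step 1: in state A at pos 0, read 0 -> (A,0)->write 0,move L,goto B. Now: state=B, head=-1, tape[-2..1]=0000 (head:  ^)
Step 2: in state B at pos -1, read 0 -> (B,0)->write 1,move R,goto A. Now: state=A, head=0, tape[-2..1]=0100 (head:   ^)
After 2 step(s): state = A (not H) -> not halted within 2 -> no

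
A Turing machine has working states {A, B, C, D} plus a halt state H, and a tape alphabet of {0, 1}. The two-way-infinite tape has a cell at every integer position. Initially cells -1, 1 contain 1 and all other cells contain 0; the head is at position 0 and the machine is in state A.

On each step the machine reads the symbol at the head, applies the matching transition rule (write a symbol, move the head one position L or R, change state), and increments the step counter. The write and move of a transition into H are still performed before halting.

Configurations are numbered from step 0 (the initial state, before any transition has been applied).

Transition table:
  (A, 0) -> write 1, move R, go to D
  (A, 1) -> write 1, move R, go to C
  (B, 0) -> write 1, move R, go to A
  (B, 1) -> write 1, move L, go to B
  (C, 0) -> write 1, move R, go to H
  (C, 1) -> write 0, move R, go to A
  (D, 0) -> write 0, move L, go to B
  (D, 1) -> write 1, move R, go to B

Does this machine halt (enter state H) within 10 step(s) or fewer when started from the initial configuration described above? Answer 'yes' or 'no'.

Step 1: in state A at pos 0, read 0 -> (A,0)->write 1,move R,goto D. Now: state=D, head=1, tape[-2..2]=01110 (head:    ^)
Step 2: in state D at pos 1, read 1 -> (D,1)->write 1,move R,goto B. Now: state=B, head=2, tape[-2..3]=011100 (head:     ^)
Step 3: in state B at pos 2, read 0 -> (B,0)->write 1,move R,goto A. Now: state=A, head=3, tape[-2..4]=0111100 (head:      ^)
Step 4: in state A at pos 3, read 0 -> (A,0)->write 1,move R,goto D. Now: state=D, head=4, tape[-2..5]=01111100 (head:       ^)
Step 5: in state D at pos 4, read 0 -> (D,0)->write 0,move L,goto B. Now: state=B, head=3, tape[-2..5]=01111100 (head:      ^)
Step 6: in state B at pos 3, read 1 -> (B,1)->write 1,move L,goto B. Now: state=B, head=2, tape[-2..5]=01111100 (head:     ^)
Step 7: in state B at pos 2, read 1 -> (B,1)->write 1,move L,goto B. Now: state=B, head=1, tape[-2..5]=01111100 (head:    ^)
Step 8: in state B at pos 1, read 1 -> (B,1)->write 1,move L,goto B. Now: state=B, head=0, tape[-2..5]=01111100 (head:   ^)
Step 9: in state B at pos 0, read 1 -> (B,1)->write 1,move L,goto B. Now: state=B, head=-1, tape[-2..5]=01111100 (head:  ^)
Step 10: in state B at pos -1, read 1 -> (B,1)->write 1,move L,goto B. Now: state=B, head=-2, tape[-3..5]=001111100 (head:  ^)
After 10 step(s): state = B (not H) -> not halted within 10 -> no

Answer: no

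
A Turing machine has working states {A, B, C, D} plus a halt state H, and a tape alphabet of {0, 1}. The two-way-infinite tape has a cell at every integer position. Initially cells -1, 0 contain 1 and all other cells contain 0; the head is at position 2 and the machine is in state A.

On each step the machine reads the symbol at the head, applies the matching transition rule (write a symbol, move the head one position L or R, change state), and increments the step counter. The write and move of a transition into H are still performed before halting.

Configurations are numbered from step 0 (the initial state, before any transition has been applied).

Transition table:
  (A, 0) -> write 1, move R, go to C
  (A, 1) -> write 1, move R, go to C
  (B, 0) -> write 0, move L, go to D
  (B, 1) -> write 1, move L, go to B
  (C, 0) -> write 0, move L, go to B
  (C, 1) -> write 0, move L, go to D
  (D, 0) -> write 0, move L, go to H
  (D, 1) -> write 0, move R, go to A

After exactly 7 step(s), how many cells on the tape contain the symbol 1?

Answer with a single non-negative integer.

Answer: 2

Derivation:
Step 1: in state A at pos 2, read 0 -> (A,0)->write 1,move R,goto C. Now: state=C, head=3, tape[-2..4]=0110100 (head:      ^)
Step 2: in state C at pos 3, read 0 -> (C,0)->write 0,move L,goto B. Now: state=B, head=2, tape[-2..4]=0110100 (head:     ^)
Step 3: in state B at pos 2, read 1 -> (B,1)->write 1,move L,goto B. Now: state=B, head=1, tape[-2..4]=0110100 (head:    ^)
Step 4: in state B at pos 1, read 0 -> (B,0)->write 0,move L,goto D. Now: state=D, head=0, tape[-2..4]=0110100 (head:   ^)
Step 5: in state D at pos 0, read 1 -> (D,1)->write 0,move R,goto A. Now: state=A, head=1, tape[-2..4]=0100100 (head:    ^)
Step 6: in state A at pos 1, read 0 -> (A,0)->write 1,move R,goto C. Now: state=C, head=2, tape[-2..4]=0101100 (head:     ^)
Step 7: in state C at pos 2, read 1 -> (C,1)->write 0,move L,goto D. Now: state=D, head=1, tape[-2..4]=0101000 (head:    ^)
Cells containing 1 after step 7: {-1, 1} -> 2 cell(s)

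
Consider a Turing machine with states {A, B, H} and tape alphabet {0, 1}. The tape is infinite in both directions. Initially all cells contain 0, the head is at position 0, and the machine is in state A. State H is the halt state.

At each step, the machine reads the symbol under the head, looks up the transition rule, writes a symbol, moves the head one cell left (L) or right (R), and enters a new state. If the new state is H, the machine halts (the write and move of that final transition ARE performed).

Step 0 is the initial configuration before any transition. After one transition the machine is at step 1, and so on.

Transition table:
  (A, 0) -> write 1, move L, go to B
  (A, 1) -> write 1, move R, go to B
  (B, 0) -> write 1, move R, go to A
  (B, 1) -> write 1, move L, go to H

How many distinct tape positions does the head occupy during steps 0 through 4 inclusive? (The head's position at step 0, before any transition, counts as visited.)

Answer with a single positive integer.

Answer: 4

Derivation:
Step 1: in state A at pos 0, read 0 -> (A,0)->write 1,move L,goto B. Now: state=B, head=-1, tape[-2..1]=0010 (head:  ^)
Step 2: in state B at pos -1, read 0 -> (B,0)->write 1,move R,goto A. Now: state=A, head=0, tape[-2..1]=0110 (head:   ^)
Step 3: in state A at pos 0, read 1 -> (A,1)->write 1,move R,goto B. Now: state=B, head=1, tape[-2..2]=01100 (head:    ^)
Step 4: in state B at pos 1, read 0 -> (B,0)->write 1,move R,goto A. Now: state=A, head=2, tape[-2..3]=011100 (head:     ^)
Head positions at steps 0..4: starting at 0, distinct positions visited = {-1, 0, 1, 2} -> 4 position(s)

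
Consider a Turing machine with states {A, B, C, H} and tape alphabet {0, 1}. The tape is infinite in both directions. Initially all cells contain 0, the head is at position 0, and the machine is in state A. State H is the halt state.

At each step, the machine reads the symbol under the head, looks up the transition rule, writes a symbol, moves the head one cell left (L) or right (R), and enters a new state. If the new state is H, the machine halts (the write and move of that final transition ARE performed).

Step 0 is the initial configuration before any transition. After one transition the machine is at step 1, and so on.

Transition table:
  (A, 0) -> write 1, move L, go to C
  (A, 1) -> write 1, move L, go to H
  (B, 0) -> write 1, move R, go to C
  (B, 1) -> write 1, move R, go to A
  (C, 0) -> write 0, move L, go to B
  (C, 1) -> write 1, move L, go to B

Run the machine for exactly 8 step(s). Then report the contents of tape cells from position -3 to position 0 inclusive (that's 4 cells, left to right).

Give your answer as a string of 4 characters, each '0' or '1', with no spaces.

Answer: 1111

Derivation:
Step 1: in state A at pos 0, read 0 -> (A,0)->write 1,move L,goto C. Now: state=C, head=-1, tape[-2..1]=0010 (head:  ^)
Step 2: in state C at pos -1, read 0 -> (C,0)->write 0,move L,goto B. Now: state=B, head=-2, tape[-3..1]=00010 (head:  ^)
Step 3: in state B at pos -2, read 0 -> (B,0)->write 1,move R,goto C. Now: state=C, head=-1, tape[-3..1]=01010 (head:   ^)
Step 4: in state C at pos -1, read 0 -> (C,0)->write 0,move L,goto B. Now: state=B, head=-2, tape[-3..1]=01010 (head:  ^)
Step 5: in state B at pos -2, read 1 -> (B,1)->write 1,move R,goto A. Now: state=A, head=-1, tape[-3..1]=01010 (head:   ^)
Step 6: in state A at pos -1, read 0 -> (A,0)->write 1,move L,goto C. Now: state=C, head=-2, tape[-3..1]=01110 (head:  ^)
Step 7: in state C at pos -2, read 1 -> (C,1)->write 1,move L,goto B. Now: state=B, head=-3, tape[-4..1]=001110 (head:  ^)
Step 8: in state B at pos -3, read 0 -> (B,0)->write 1,move R,goto C. Now: state=C, head=-2, tape[-4..1]=011110 (head:   ^)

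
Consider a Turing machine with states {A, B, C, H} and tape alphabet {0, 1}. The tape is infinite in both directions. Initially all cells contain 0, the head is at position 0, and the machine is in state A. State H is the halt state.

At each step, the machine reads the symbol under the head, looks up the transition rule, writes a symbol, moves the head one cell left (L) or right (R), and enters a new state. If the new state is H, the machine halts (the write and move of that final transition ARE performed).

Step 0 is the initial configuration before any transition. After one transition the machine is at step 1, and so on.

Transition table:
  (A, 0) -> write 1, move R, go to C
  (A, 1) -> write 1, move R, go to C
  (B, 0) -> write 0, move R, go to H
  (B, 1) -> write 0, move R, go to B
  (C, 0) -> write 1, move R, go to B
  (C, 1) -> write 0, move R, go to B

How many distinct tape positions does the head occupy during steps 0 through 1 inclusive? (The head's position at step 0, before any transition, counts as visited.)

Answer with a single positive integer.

Step 1: in state A at pos 0, read 0 -> (A,0)->write 1,move R,goto C. Now: state=C, head=1, tape[-1..2]=0100 (head:   ^)
Head positions at steps 0..1: starting at 0, distinct positions visited = {0, 1} -> 2 position(s)

Answer: 2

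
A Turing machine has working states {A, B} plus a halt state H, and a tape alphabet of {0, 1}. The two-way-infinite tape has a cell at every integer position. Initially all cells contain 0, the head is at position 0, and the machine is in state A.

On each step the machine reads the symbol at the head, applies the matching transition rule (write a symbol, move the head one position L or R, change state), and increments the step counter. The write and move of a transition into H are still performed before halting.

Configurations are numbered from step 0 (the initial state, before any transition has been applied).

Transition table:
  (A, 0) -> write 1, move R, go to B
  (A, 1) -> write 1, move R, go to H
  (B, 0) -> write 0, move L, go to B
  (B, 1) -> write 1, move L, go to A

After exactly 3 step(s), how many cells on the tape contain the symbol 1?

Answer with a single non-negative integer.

Step 1: in state A at pos 0, read 0 -> (A,0)->write 1,move R,goto B. Now: state=B, head=1, tape[-1..2]=0100 (head:   ^)
Step 2: in state B at pos 1, read 0 -> (B,0)->write 0,move L,goto B. Now: state=B, head=0, tape[-1..2]=0100 (head:  ^)
Step 3: in state B at pos 0, read 1 -> (B,1)->write 1,move L,goto A. Now: state=A, head=-1, tape[-2..2]=00100 (head:  ^)
Cells containing 1 after step 3: {0} -> 1 cell(s)

Answer: 1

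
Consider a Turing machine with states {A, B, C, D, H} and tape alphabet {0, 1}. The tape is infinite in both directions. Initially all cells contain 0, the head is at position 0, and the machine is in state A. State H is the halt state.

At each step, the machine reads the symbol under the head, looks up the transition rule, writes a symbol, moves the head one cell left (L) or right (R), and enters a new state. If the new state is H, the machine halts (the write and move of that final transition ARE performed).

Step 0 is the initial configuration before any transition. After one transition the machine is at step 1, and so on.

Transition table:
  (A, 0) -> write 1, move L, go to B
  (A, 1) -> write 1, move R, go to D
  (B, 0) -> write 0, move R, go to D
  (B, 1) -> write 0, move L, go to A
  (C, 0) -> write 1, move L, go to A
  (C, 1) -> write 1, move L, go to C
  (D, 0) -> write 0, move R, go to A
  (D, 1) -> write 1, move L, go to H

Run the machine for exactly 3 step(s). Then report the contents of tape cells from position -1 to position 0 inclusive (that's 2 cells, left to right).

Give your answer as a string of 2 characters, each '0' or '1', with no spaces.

Answer: 01

Derivation:
Step 1: in state A at pos 0, read 0 -> (A,0)->write 1,move L,goto B. Now: state=B, head=-1, tape[-2..1]=0010 (head:  ^)
Step 2: in state B at pos -1, read 0 -> (B,0)->write 0,move R,goto D. Now: state=D, head=0, tape[-2..1]=0010 (head:   ^)
Step 3: in state D at pos 0, read 1 -> (D,1)->write 1,move L,goto H. Now: state=H, head=-1, tape[-2..1]=0010 (head:  ^)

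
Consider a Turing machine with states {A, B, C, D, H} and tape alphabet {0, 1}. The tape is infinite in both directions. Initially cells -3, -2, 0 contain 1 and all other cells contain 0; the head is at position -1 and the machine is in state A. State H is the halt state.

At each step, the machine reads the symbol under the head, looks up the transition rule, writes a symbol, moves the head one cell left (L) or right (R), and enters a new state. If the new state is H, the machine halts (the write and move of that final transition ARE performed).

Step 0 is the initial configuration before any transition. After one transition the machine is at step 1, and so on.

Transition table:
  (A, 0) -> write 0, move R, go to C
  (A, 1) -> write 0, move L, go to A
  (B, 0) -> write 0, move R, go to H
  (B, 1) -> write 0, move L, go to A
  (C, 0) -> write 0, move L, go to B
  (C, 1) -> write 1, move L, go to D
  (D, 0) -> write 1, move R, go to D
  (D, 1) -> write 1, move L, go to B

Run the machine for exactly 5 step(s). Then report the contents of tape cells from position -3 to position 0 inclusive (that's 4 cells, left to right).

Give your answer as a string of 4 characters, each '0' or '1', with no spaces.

Step 1: in state A at pos -1, read 0 -> (A,0)->write 0,move R,goto C. Now: state=C, head=0, tape[-4..1]=011010 (head:     ^)
Step 2: in state C at pos 0, read 1 -> (C,1)->write 1,move L,goto D. Now: state=D, head=-1, tape[-4..1]=011010 (head:    ^)
Step 3: in state D at pos -1, read 0 -> (D,0)->write 1,move R,goto D. Now: state=D, head=0, tape[-4..1]=011110 (head:     ^)
Step 4: in state D at pos 0, read 1 -> (D,1)->write 1,move L,goto B. Now: state=B, head=-1, tape[-4..1]=011110 (head:    ^)
Step 5: in state B at pos -1, read 1 -> (B,1)->write 0,move L,goto A. Now: state=A, head=-2, tape[-4..1]=011010 (head:   ^)

Answer: 1101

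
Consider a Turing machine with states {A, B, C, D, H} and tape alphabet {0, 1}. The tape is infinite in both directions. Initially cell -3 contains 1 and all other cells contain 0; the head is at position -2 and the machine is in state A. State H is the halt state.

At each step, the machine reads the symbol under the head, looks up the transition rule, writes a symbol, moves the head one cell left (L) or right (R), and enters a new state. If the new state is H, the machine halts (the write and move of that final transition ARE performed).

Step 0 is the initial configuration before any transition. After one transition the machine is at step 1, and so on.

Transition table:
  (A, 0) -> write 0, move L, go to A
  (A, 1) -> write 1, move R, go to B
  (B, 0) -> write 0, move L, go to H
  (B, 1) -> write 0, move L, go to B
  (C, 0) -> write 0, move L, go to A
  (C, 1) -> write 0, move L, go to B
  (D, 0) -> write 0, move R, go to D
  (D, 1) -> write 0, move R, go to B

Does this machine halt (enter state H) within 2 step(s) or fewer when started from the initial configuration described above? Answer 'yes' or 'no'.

Answer: no

Derivation:
Step 1: in state A at pos -2, read 0 -> (A,0)->write 0,move L,goto A. Now: state=A, head=-3, tape[-4..-1]=0100 (head:  ^)
Step 2: in state A at pos -3, read 1 -> (A,1)->write 1,move R,goto B. Now: state=B, head=-2, tape[-4..-1]=0100 (head:   ^)
After 2 step(s): state = B (not H) -> not halted within 2 -> no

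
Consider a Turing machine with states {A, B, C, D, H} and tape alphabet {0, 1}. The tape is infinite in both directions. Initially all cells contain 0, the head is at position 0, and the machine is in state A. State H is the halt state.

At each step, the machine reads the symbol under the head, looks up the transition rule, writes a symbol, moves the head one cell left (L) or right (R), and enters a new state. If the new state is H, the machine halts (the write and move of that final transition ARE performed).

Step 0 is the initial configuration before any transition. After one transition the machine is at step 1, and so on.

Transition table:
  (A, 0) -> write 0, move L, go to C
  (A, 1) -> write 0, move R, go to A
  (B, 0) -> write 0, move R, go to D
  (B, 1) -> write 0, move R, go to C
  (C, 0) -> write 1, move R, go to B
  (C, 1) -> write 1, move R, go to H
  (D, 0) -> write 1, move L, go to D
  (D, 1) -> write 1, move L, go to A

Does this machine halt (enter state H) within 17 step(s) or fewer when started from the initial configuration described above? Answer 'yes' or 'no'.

Step 1: in state A at pos 0, read 0 -> (A,0)->write 0,move L,goto C. Now: state=C, head=-1, tape[-2..1]=0000 (head:  ^)
Step 2: in state C at pos -1, read 0 -> (C,0)->write 1,move R,goto B. Now: state=B, head=0, tape[-2..1]=0100 (head:   ^)
Step 3: in state B at pos 0, read 0 -> (B,0)->write 0,move R,goto D. Now: state=D, head=1, tape[-2..2]=01000 (head:    ^)
Step 4: in state D at pos 1, read 0 -> (D,0)->write 1,move L,goto D. Now: state=D, head=0, tape[-2..2]=01010 (head:   ^)
Step 5: in state D at pos 0, read 0 -> (D,0)->write 1,move L,goto D. Now: state=D, head=-1, tape[-2..2]=01110 (head:  ^)
Step 6: in state D at pos -1, read 1 -> (D,1)->write 1,move L,goto A. Now: state=A, head=-2, tape[-3..2]=001110 (head:  ^)
Step 7: in state A at pos -2, read 0 -> (A,0)->write 0,move L,goto C. Now: state=C, head=-3, tape[-4..2]=0001110 (head:  ^)
Step 8: in state C at pos -3, read 0 -> (C,0)->write 1,move R,goto B. Now: state=B, head=-2, tape[-4..2]=0101110 (head:   ^)
Step 9: in state B at pos -2, read 0 -> (B,0)->write 0,move R,goto D. Now: state=D, head=-1, tape[-4..2]=0101110 (head:    ^)
Step 10: in state D at pos -1, read 1 -> (D,1)->write 1,move L,goto A. Now: state=A, head=-2, tape[-4..2]=0101110 (head:   ^)
Step 11: in state A at pos -2, read 0 -> (A,0)->write 0,move L,goto C. Now: state=C, head=-3, tape[-4..2]=0101110 (head:  ^)
Step 12: in state C at pos -3, read 1 -> (C,1)->write 1,move R,goto H. Now: state=H, head=-2, tape[-4..2]=0101110 (head:   ^)
State H reached at step 12; 12 <= 17 -> yes

Answer: yes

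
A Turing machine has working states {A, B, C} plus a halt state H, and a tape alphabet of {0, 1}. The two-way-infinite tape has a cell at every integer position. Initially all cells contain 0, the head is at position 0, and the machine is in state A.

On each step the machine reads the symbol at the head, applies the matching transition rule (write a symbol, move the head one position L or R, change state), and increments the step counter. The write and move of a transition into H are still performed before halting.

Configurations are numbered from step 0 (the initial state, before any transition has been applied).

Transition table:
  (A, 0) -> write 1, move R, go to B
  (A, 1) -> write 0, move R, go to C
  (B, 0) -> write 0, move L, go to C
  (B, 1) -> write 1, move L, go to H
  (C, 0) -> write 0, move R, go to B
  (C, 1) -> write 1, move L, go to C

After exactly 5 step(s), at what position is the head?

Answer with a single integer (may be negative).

Step 1: in state A at pos 0, read 0 -> (A,0)->write 1,move R,goto B. Now: state=B, head=1, tape[-1..2]=0100 (head:   ^)
Step 2: in state B at pos 1, read 0 -> (B,0)->write 0,move L,goto C. Now: state=C, head=0, tape[-1..2]=0100 (head:  ^)
Step 3: in state C at pos 0, read 1 -> (C,1)->write 1,move L,goto C. Now: state=C, head=-1, tape[-2..2]=00100 (head:  ^)
Step 4: in state C at pos -1, read 0 -> (C,0)->write 0,move R,goto B. Now: state=B, head=0, tape[-2..2]=00100 (head:   ^)
Step 5: in state B at pos 0, read 1 -> (B,1)->write 1,move L,goto H. Now: state=H, head=-1, tape[-2..2]=00100 (head:  ^)

Answer: -1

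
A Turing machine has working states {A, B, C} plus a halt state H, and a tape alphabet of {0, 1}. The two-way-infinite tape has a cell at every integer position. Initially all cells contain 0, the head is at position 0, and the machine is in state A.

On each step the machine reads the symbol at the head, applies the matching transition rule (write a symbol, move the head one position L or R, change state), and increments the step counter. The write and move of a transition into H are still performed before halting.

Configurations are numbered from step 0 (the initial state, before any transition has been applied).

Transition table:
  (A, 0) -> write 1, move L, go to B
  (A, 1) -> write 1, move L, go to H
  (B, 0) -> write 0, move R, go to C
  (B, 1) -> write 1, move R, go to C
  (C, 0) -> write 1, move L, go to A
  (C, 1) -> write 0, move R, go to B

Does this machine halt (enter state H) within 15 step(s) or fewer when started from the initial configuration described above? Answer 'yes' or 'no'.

Answer: yes

Derivation:
Step 1: in state A at pos 0, read 0 -> (A,0)->write 1,move L,goto B. Now: state=B, head=-1, tape[-2..1]=0010 (head:  ^)
Step 2: in state B at pos -1, read 0 -> (B,0)->write 0,move R,goto C. Now: state=C, head=0, tape[-2..1]=0010 (head:   ^)
Step 3: in state C at pos 0, read 1 -> (C,1)->write 0,move R,goto B. Now: state=B, head=1, tape[-2..2]=00000 (head:    ^)
Step 4: in state B at pos 1, read 0 -> (B,0)->write 0,move R,goto C. Now: state=C, head=2, tape[-2..3]=000000 (head:     ^)
Step 5: in state C at pos 2, read 0 -> (C,0)->write 1,move L,goto A. Now: state=A, head=1, tape[-2..3]=000010 (head:    ^)
Step 6: in state A at pos 1, read 0 -> (A,0)->write 1,move L,goto B. Now: state=B, head=0, tape[-2..3]=000110 (head:   ^)
Step 7: in state B at pos 0, read 0 -> (B,0)->write 0,move R,goto C. Now: state=C, head=1, tape[-2..3]=000110 (head:    ^)
Step 8: in state C at pos 1, read 1 -> (C,1)->write 0,move R,goto B. Now: state=B, head=2, tape[-2..3]=000010 (head:     ^)
Step 9: in state B at pos 2, read 1 -> (B,1)->write 1,move R,goto C. Now: state=C, head=3, tape[-2..4]=0000100 (head:      ^)
Step 10: in state C at pos 3, read 0 -> (C,0)->write 1,move L,goto A. Now: state=A, head=2, tape[-2..4]=0000110 (head:     ^)
Step 11: in state A at pos 2, read 1 -> (A,1)->write 1,move L,goto H. Now: state=H, head=1, tape[-2..4]=0000110 (head:    ^)
State H reached at step 11; 11 <= 15 -> yes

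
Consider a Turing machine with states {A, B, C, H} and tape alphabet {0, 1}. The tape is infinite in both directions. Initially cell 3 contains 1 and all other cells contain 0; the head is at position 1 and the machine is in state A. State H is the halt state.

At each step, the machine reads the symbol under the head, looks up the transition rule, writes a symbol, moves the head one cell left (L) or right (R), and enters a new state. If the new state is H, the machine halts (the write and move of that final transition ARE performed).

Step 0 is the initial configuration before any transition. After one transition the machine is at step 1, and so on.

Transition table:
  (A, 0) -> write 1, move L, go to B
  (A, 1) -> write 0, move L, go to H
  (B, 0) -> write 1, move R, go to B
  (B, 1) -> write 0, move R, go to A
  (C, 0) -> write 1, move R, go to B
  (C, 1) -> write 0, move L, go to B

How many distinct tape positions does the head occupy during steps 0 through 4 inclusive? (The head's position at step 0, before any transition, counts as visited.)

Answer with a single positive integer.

Answer: 3

Derivation:
Step 1: in state A at pos 1, read 0 -> (A,0)->write 1,move L,goto B. Now: state=B, head=0, tape[-1..4]=001010 (head:  ^)
Step 2: in state B at pos 0, read 0 -> (B,0)->write 1,move R,goto B. Now: state=B, head=1, tape[-1..4]=011010 (head:   ^)
Step 3: in state B at pos 1, read 1 -> (B,1)->write 0,move R,goto A. Now: state=A, head=2, tape[-1..4]=010010 (head:    ^)
Step 4: in state A at pos 2, read 0 -> (A,0)->write 1,move L,goto B. Now: state=B, head=1, tape[-1..4]=010110 (head:   ^)
Head positions at steps 0..4: starting at 1, distinct positions visited = {0, 1, 2} -> 3 position(s)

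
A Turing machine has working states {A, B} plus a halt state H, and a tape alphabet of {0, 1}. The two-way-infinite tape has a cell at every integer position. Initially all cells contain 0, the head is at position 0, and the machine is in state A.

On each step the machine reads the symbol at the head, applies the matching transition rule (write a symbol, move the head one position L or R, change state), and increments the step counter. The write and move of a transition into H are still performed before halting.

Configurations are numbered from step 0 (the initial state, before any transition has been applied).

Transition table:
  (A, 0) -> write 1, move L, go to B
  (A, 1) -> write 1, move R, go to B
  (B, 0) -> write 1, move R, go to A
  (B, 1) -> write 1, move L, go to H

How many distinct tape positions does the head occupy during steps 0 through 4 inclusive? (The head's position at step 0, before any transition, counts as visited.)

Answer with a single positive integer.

Answer: 4

Derivation:
Step 1: in state A at pos 0, read 0 -> (A,0)->write 1,move L,goto B. Now: state=B, head=-1, tape[-2..1]=0010 (head:  ^)
Step 2: in state B at pos -1, read 0 -> (B,0)->write 1,move R,goto A. Now: state=A, head=0, tape[-2..1]=0110 (head:   ^)
Step 3: in state A at pos 0, read 1 -> (A,1)->write 1,move R,goto B. Now: state=B, head=1, tape[-2..2]=01100 (head:    ^)
Step 4: in state B at pos 1, read 0 -> (B,0)->write 1,move R,goto A. Now: state=A, head=2, tape[-2..3]=011100 (head:     ^)
Head positions at steps 0..4: starting at 0, distinct positions visited = {-1, 0, 1, 2} -> 4 position(s)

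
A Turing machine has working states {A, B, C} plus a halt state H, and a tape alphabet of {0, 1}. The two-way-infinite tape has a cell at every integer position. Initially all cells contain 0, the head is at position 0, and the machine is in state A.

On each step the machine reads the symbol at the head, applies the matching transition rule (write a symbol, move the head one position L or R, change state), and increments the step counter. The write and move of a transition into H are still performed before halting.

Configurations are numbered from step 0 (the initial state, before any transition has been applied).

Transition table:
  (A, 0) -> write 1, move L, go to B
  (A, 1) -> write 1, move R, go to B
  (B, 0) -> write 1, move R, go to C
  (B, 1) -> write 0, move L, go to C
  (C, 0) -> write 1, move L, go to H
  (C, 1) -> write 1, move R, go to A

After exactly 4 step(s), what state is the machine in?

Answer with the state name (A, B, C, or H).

Answer: B

Derivation:
Step 1: in state A at pos 0, read 0 -> (A,0)->write 1,move L,goto B. Now: state=B, head=-1, tape[-2..1]=0010 (head:  ^)
Step 2: in state B at pos -1, read 0 -> (B,0)->write 1,move R,goto C. Now: state=C, head=0, tape[-2..1]=0110 (head:   ^)
Step 3: in state C at pos 0, read 1 -> (C,1)->write 1,move R,goto A. Now: state=A, head=1, tape[-2..2]=01100 (head:    ^)
Step 4: in state A at pos 1, read 0 -> (A,0)->write 1,move L,goto B. Now: state=B, head=0, tape[-2..2]=01110 (head:   ^)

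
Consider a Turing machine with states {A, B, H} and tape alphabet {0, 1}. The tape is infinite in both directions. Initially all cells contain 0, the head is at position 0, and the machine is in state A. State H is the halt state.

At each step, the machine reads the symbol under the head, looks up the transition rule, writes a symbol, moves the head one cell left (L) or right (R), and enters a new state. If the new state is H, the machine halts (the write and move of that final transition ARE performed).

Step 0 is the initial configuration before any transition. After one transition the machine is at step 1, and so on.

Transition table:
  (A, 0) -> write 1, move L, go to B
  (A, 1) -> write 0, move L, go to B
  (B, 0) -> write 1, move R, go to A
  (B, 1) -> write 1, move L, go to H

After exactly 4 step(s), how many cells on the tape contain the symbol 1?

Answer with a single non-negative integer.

Step 1: in state A at pos 0, read 0 -> (A,0)->write 1,move L,goto B. Now: state=B, head=-1, tape[-2..1]=0010 (head:  ^)
Step 2: in state B at pos -1, read 0 -> (B,0)->write 1,move R,goto A. Now: state=A, head=0, tape[-2..1]=0110 (head:   ^)
Step 3: in state A at pos 0, read 1 -> (A,1)->write 0,move L,goto B. Now: state=B, head=-1, tape[-2..1]=0100 (head:  ^)
Step 4: in state B at pos -1, read 1 -> (B,1)->write 1,move L,goto H. Now: state=H, head=-2, tape[-3..1]=00100 (head:  ^)
Cells containing 1 after step 4: {-1} -> 1 cell(s)

Answer: 1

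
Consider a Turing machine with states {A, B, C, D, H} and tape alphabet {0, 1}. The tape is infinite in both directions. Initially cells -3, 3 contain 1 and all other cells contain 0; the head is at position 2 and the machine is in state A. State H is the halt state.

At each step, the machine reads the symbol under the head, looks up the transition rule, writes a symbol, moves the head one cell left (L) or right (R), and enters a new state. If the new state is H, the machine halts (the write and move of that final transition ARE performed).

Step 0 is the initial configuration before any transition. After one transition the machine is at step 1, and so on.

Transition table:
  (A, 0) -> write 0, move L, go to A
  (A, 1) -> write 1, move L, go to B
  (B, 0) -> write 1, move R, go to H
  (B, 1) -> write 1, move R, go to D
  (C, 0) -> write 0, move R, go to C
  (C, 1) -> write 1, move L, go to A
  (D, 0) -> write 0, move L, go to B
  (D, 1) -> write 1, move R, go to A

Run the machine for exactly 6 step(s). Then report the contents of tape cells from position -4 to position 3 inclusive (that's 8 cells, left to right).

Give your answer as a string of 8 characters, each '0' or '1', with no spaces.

Step 1: in state A at pos 2, read 0 -> (A,0)->write 0,move L,goto A. Now: state=A, head=1, tape[-4..4]=010000010 (head:      ^)
Step 2: in state A at pos 1, read 0 -> (A,0)->write 0,move L,goto A. Now: state=A, head=0, tape[-4..4]=010000010 (head:     ^)
Step 3: in state A at pos 0, read 0 -> (A,0)->write 0,move L,goto A. Now: state=A, head=-1, tape[-4..4]=010000010 (head:    ^)
Step 4: in state A at pos -1, read 0 -> (A,0)->write 0,move L,goto A. Now: state=A, head=-2, tape[-4..4]=010000010 (head:   ^)
Step 5: in state A at pos -2, read 0 -> (A,0)->write 0,move L,goto A. Now: state=A, head=-3, tape[-4..4]=010000010 (head:  ^)
Step 6: in state A at pos -3, read 1 -> (A,1)->write 1,move L,goto B. Now: state=B, head=-4, tape[-5..4]=0010000010 (head:  ^)

Answer: 01000001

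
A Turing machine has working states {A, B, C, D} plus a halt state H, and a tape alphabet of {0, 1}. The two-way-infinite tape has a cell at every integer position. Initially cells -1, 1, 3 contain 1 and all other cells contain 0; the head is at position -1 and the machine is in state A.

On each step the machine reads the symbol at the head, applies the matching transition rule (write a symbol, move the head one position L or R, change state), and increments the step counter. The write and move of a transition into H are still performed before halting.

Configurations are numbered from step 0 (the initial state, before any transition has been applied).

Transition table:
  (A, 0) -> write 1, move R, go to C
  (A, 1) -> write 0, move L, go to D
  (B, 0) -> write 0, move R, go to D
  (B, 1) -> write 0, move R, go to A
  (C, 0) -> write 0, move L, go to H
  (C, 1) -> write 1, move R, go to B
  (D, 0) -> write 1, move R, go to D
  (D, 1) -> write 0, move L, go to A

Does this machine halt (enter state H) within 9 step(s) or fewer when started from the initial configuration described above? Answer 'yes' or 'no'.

Step 1: in state A at pos -1, read 1 -> (A,1)->write 0,move L,goto D. Now: state=D, head=-2, tape[-3..4]=00001010 (head:  ^)
Step 2: in state D at pos -2, read 0 -> (D,0)->write 1,move R,goto D. Now: state=D, head=-1, tape[-3..4]=01001010 (head:   ^)
Step 3: in state D at pos -1, read 0 -> (D,0)->write 1,move R,goto D. Now: state=D, head=0, tape[-3..4]=01101010 (head:    ^)
Step 4: in state D at pos 0, read 0 -> (D,0)->write 1,move R,goto D. Now: state=D, head=1, tape[-3..4]=01111010 (head:     ^)
Step 5: in state D at pos 1, read 1 -> (D,1)->write 0,move L,goto A. Now: state=A, head=0, tape[-3..4]=01110010 (head:    ^)
Step 6: in state A at pos 0, read 1 -> (A,1)->write 0,move L,goto D. Now: state=D, head=-1, tape[-3..4]=01100010 (head:   ^)
Step 7: in state D at pos -1, read 1 -> (D,1)->write 0,move L,goto A. Now: state=A, head=-2, tape[-3..4]=01000010 (head:  ^)
Step 8: in state A at pos -2, read 1 -> (A,1)->write 0,move L,goto D. Now: state=D, head=-3, tape[-4..4]=000000010 (head:  ^)
Step 9: in state D at pos -3, read 0 -> (D,0)->write 1,move R,goto D. Now: state=D, head=-2, tape[-4..4]=010000010 (head:   ^)
After 9 step(s): state = D (not H) -> not halted within 9 -> no

Answer: no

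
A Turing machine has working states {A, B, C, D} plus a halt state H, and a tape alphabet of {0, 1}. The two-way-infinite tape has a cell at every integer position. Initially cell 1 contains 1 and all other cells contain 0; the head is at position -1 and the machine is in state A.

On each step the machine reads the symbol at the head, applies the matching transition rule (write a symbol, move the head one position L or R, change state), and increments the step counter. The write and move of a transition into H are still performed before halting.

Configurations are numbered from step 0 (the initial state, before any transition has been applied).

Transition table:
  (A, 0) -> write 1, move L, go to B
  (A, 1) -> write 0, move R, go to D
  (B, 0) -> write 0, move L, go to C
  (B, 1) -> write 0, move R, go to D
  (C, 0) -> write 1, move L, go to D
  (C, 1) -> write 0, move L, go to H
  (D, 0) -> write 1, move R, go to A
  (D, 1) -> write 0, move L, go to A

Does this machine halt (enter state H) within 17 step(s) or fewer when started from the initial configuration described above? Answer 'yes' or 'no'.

Step 1: in state A at pos -1, read 0 -> (A,0)->write 1,move L,goto B. Now: state=B, head=-2, tape[-3..2]=001010 (head:  ^)
Step 2: in state B at pos -2, read 0 -> (B,0)->write 0,move L,goto C. Now: state=C, head=-3, tape[-4..2]=0001010 (head:  ^)
Step 3: in state C at pos -3, read 0 -> (C,0)->write 1,move L,goto D. Now: state=D, head=-4, tape[-5..2]=00101010 (head:  ^)
Step 4: in state D at pos -4, read 0 -> (D,0)->write 1,move R,goto A. Now: state=A, head=-3, tape[-5..2]=01101010 (head:   ^)
Step 5: in state A at pos -3, read 1 -> (A,1)->write 0,move R,goto D. Now: state=D, head=-2, tape[-5..2]=01001010 (head:    ^)
Step 6: in state D at pos -2, read 0 -> (D,0)->write 1,move R,goto A. Now: state=A, head=-1, tape[-5..2]=01011010 (head:     ^)
Step 7: in state A at pos -1, read 1 -> (A,1)->write 0,move R,goto D. Now: state=D, head=0, tape[-5..2]=01010010 (head:      ^)
Step 8: in state D at pos 0, read 0 -> (D,0)->write 1,move R,goto A. Now: state=A, head=1, tape[-5..2]=01010110 (head:       ^)
Step 9: in state A at pos 1, read 1 -> (A,1)->write 0,move R,goto D. Now: state=D, head=2, tape[-5..3]=010101000 (head:        ^)
Step 10: in state D at pos 2, read 0 -> (D,0)->write 1,move R,goto A. Now: state=A, head=3, tape[-5..4]=0101010100 (head:         ^)
Step 11: in state A at pos 3, read 0 -> (A,0)->write 1,move L,goto B. Now: state=B, head=2, tape[-5..4]=0101010110 (head:        ^)
Step 12: in state B at pos 2, read 1 -> (B,1)->write 0,move R,goto D. Now: state=D, head=3, tape[-5..4]=0101010010 (head:         ^)
Step 13: in state D at pos 3, read 1 -> (D,1)->write 0,move L,goto A. Now: state=A, head=2, tape[-5..4]=0101010000 (head:        ^)
Step 14: in state A at pos 2, read 0 -> (A,0)->write 1,move L,goto B. Now: state=B, head=1, tape[-5..4]=0101010100 (head:       ^)
Step 15: in state B at pos 1, read 0 -> (B,0)->write 0,move L,goto C. Now: state=C, head=0, tape[-5..4]=0101010100 (head:      ^)
Step 16: in state C at pos 0, read 1 -> (C,1)->write 0,move L,goto H. Now: state=H, head=-1, tape[-5..4]=0101000100 (head:     ^)
State H reached at step 16; 16 <= 17 -> yes

Answer: yes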